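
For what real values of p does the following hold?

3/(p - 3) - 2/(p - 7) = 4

p = 3.8939 or p = 6.3561

Multiply both sides by (p - 3)(p - 7):
3(p - 7) - 2(p - 3) = 4(p - 3)(p - 7).
Expand and collect terms: 4p² - 41p + 99 = 0.
By the quadratic formula, p = (41 ± √97) / 8, so p ≈ 6.3561 or p ≈ 3.8939.
Neither value makes a denominator zero (p ≠ 3, p ≠ 7), so both are valid.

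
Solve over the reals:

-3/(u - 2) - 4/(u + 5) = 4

u = -6.102 or u = 1.352

Multiply both sides by (u - 2)(u + 5):
-3(u + 5) - 4(u - 2) = 4(u - 2)(u + 5).
Expand and collect terms: 4u^2 + 19u - 33 = 0.
By the quadratic formula, u = (-19 +/- sqrt(889)) / 8, so u ~= 1.352 or u ~= -6.102.
Neither value makes a denominator zero (u != 2, u != -5), so both are valid.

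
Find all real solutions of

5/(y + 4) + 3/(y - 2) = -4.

y = -5.3912 or y = 1.3912

Multiply both sides by (y + 4)(y - 2):
5(y - 2) + 3(y + 4) = -4(y + 4)(y - 2).
Expand and collect terms: -4y² - 16y + 30 = 0.
By the quadratic formula, y = (16 ± √736) / -8, so y ≈ -5.3912 or y ≈ 1.3912.
Neither value makes a denominator zero (y ≠ -4, y ≠ 2), so both are valid.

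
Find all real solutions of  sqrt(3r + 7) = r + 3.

Square both sides: 3r + 7 = (r + 3)^2.
Expand and rearrange: r^2 + 3r + 2 = 0.
Solving gives r = -1 or r = -2.
Check each candidate in the original equation:
  r = -1: sqrt(4) = 2, while r + 3 = 2 — valid.
  r = -2: sqrt(1) = 1, while r + 3 = 1 — valid.

r = -2 or r = -1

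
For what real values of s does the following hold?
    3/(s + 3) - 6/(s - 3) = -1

Multiply both sides by (s + 3)(s - 3):
3(s - 3) - 6(s + 3) = -(s + 3)(s - 3).
Expand and collect terms: -s² + 3s + 36 = 0.
By the quadratic formula, s = (-3 ± √153) / -2, so s ≈ -4.6847 or s ≈ 7.6847.
Neither value makes a denominator zero (s ≠ -3, s ≠ 3), so both are valid.

s = -4.6847 or s = 7.6847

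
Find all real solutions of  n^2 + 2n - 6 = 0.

Discriminant: (2)^2 - 4*1*(-6) = 28.
Quadratic formula: n = (-2 +/- sqrt(28)) / 2.
So n = -1 + sqrt(7) ~= 1.6458 or n = -sqrt(7) - 1 ~= -3.6458.

n = -3.6458 or n = 1.6458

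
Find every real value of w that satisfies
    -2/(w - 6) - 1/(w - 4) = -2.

w = 4.3139 or w = 7.1861

Multiply both sides by (w - 6)(w - 4):
-2(w - 4) - (w - 6) = -2(w - 6)(w - 4).
Expand and collect terms: -2w² + 23w - 62 = 0.
By the quadratic formula, w = (-23 ± √33) / -4, so w ≈ 4.3139 or w ≈ 7.1861.
Neither value makes a denominator zero (w ≠ 6, w ≠ 4), so both are valid.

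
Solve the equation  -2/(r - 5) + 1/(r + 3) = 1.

r = -1.5616 or r = 2.5616

Multiply both sides by (r - 5)(r + 3):
-2(r + 3) + (r - 5) = (r - 5)(r + 3).
Expand and collect terms: r^2 - r - 4 = 0.
By the quadratic formula, r = (1 +/- sqrt(17)) / 2, so r ~= 2.5616 or r ~= -1.5616.
Neither value makes a denominator zero (r != 5, r != -3), so both are valid.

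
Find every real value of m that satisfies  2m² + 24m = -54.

Bring every term to one side: 2m² + 24m + 54 = 0.
Factor: 2(m + 3)(m + 9) = 0.
So m = -3 or m = -9.

m = -9 or m = -3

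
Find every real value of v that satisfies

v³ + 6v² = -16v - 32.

v = -4

Rearrange: v³ + 6v² + 16v + 32 = 0.
Possible rational roots are divisors of 32. Testing v = -4 gives 0, so (v + 4) is a factor.
Divide: v³ + 6v² + 16v + 32 = (v + 4)(v² + 2v + 8).
The quadratic v² + 2v + 8 has discriminant -28 < 0, so no further real roots.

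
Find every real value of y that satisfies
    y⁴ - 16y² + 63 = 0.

y = -3 or y = -2.6458 or y = 2.6458 or y = 3

Let u = y². The equation becomes u² - 16u + 63 = 0.
Factor: (u - 9)(u - 7) = 0, so u = 9 or u = 7.
y² = 9 gives y = ±3.
y² = 7 gives y = ±√(7) ≈ ±2.6458.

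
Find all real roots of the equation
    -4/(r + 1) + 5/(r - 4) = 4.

r = -1.8233 or r = 5.0733

Multiply both sides by (r + 1)(r - 4):
-4(r - 4) + 5(r + 1) = 4(r + 1)(r - 4).
Expand and collect terms: 4r² - 13r - 37 = 0.
By the quadratic formula, r = (13 ± √761) / 8, so r ≈ 5.0733 or r ≈ -1.8233.
Neither value makes a denominator zero (r ≠ -1, r ≠ 4), so both are valid.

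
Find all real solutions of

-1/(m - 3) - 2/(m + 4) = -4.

m = -3.5185 or m = 3.2685

Multiply both sides by (m - 3)(m + 4):
-(m + 4) - 2(m - 3) = -4(m - 3)(m + 4).
Expand and collect terms: -4m² - m + 46 = 0.
By the quadratic formula, m = (1 ± √737) / -8, so m ≈ -3.5185 or m ≈ 3.2685.
Neither value makes a denominator zero (m ≠ 3, m ≠ -4), so both are valid.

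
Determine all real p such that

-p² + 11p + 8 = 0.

p = -0.6847 or p = 11.6847

Discriminant: (11)² − 4·(-1)·8 = 153.
Quadratic formula: p = (-11 ± √153) / (-2).
So p = 11/2 - 3·√(17)/2 ≈ -0.6847 or p = 11/2 + 3·√(17)/2 ≈ 11.6847.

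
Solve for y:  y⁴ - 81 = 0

Let u = y². The equation becomes u² - 81 = 0.
Factor: (u + 9)(u - 9) = 0, so u = -9 or u = 9.
y² = -9 < 0 has no real solution.
y² = 9 gives y = ±3.

y = -3 or y = 3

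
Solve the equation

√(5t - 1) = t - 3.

Square both sides: 5t - 1 = (t - 3)².
Expand and rearrange: t² - 11t + 10 = 0.
Solving gives t = 10 or t = 1.
Check each candidate in the original equation:
  t = 10: √(49) = 7, while t - 3 = 7 — valid.
  t = 1: √(4) = 2, while t - 3 = -2 — extraneous.

t = 10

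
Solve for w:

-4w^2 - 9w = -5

w = -2.7111 or w = 0.4611

Rearrange to standard form: -4w^2 - 9w + 5 = 0.
Discriminant: (-9)^2 - 4*(-4)*5 = 161.
Quadratic formula: w = (9 +/- sqrt(161)) / (-8).
So w = -sqrt(161)/8 - 9/8 ~= -2.7111 or w = -9/8 + sqrt(161)/8 ~= 0.4611.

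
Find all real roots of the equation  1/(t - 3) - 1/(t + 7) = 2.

t = -7.4772 or t = 3.4772

Multiply both sides by (t - 3)(t + 7):
(t + 7) - (t - 3) = 2(t - 3)(t + 7).
Expand and collect terms: 2t² + 8t - 52 = 0.
By the quadratic formula, t = (-8 ± √480) / 4, so t ≈ 3.4772 or t ≈ -7.4772.
Neither value makes a denominator zero (t ≠ 3, t ≠ -7), so both are valid.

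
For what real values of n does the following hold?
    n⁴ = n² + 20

n = -2.2361 or n = 2.2361

Let u = n². The equation becomes u² - u - 20 = 0.
Factor: (u - 5)(u + 4) = 0, so u = 5 or u = -4.
n² = 5 gives n = ±√(5) ≈ ±2.2361.
n² = -4 < 0 has no real solution.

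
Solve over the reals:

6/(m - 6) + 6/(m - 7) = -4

m = 3.4189 or m = 6.5811

Multiply both sides by (m - 6)(m - 7):
6(m - 7) + 6(m - 6) = -4(m - 6)(m - 7).
Expand and collect terms: -4m^2 + 40m - 90 = 0.
By the quadratic formula, m = (-40 +/- sqrt(160)) / -8, so m ~= 3.4189 or m ~= 6.5811.
Neither value makes a denominator zero (m != 6, m != 7), so both are valid.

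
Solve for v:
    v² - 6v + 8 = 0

v = 2 or v = 4

Factor: (v - 2)(v - 4) = 0.
So v = 2 or v = 4.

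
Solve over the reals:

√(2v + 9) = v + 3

Square both sides: 2v + 9 = (v + 3)².
Expand and rearrange: v² + 4v = 0.
Solving gives v = 0 or v = -4.
Check each candidate in the original equation:
  v = 0: √(9) = 3, while v + 3 = 3 — valid.
  v = -4: √(1) = 1, while v + 3 = -1 — extraneous.

v = 0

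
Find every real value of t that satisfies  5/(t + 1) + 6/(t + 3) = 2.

Multiply both sides by (t + 1)(t + 3):
5(t + 3) + 6(t + 1) = 2(t + 1)(t + 3).
Expand and collect terms: 2t² - 3t - 15 = 0.
By the quadratic formula, t = (3 ± √129) / 4, so t ≈ 3.5895 or t ≈ -2.0895.
Neither value makes a denominator zero (t ≠ -1, t ≠ -3), so both are valid.

t = -2.0895 or t = 3.5895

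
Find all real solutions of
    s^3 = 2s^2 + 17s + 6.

s = -3 or s = -0.3723 or s = 5.3723

Rearrange: s^3 - 2s^2 - 17s - 6 = 0.
Possible rational roots are divisors of -6. Testing s = -3 gives 0, so (s + 3) is a factor.
Divide: s^3 - 2s^2 - 17s - 6 = (s + 3)(s^2 - 5s - 2).
Apply the quadratic formula to s^2 - 5s - 2 = 0: s = (5 +/- sqrt(33))/2, i.e. s ~= 5.3723 or s ~= -0.3723.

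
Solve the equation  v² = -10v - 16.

Bring every term to one side: v² + 10v + 16 = 0.
Factor: (v + 2)(v + 8) = 0.
So v = -2 or v = -8.

v = -8 or v = -2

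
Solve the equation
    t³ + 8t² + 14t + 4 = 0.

Possible rational roots are divisors of 4. Testing t = -2 gives 0, so (t + 2) is a factor.
Divide: t³ + 8t² + 14t + 4 = (t + 2)(t² + 6t + 2).
Apply the quadratic formula to t² + 6t + 2 = 0: t = (-6 ± √28)/2, i.e. t ≈ -0.3542 or t ≈ -5.6458.

t = -5.6458 or t = -2 or t = -0.3542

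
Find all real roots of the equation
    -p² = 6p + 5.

p = -5 or p = -1

Bring every term to one side: -p² - 6p - 5 = 0.
Factor: -1(p + 1)(p + 5) = 0.
So p = -1 or p = -5.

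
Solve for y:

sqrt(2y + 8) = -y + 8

Square both sides: 2y + 8 = (-y + 8)^2.
Expand and rearrange: y^2 - 18y + 56 = 0.
Solving gives y = 14 or y = 4.
Check each candidate in the original equation:
  y = 14: sqrt(36) = 6, while -y + 8 = -6 — extraneous.
  y = 4: sqrt(16) = 4, while -y + 8 = 4 — valid.

y = 4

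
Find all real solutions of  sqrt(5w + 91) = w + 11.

w = -2

Square both sides: 5w + 91 = (w + 11)^2.
Expand and rearrange: w^2 + 17w + 30 = 0.
Solving gives w = -2 or w = -15.
Check each candidate in the original equation:
  w = -2: sqrt(81) = 9, while w + 11 = 9 — valid.
  w = -15: sqrt(16) = 4, while w + 11 = -4 — extraneous.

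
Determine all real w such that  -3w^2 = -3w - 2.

w = -0.4574 or w = 1.4574

Rearrange to standard form: -3w^2 + 3w + 2 = 0.
Discriminant: (3)^2 - 4*(-3)*2 = 33.
Quadratic formula: w = (-3 +/- sqrt(33)) / (-6).
So w = 1/2 - sqrt(33)/6 ~= -0.4574 or w = 1/2 + sqrt(33)/6 ~= 1.4574.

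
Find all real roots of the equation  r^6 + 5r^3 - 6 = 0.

Let u = r^3. The equation becomes u^2 + 5u - 6 = 0.
Factor: (u - 1)(u + 6) = 0, so u = 1 or u = -6.
r^3 = 1 gives r = 1.
r^3 = -6 gives r = -(6)^(1/3) ~= -1.8171.

r = -1.8171 or r = 1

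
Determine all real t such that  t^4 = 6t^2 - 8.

Let u = t^2. The equation becomes u^2 - 6u + 8 = 0.
Factor: (u - 2)(u - 4) = 0, so u = 2 or u = 4.
t^2 = 2 gives t = +/-sqrt(2) ~= +/-1.4142.
t^2 = 4 gives t = +/-2.

t = -2 or t = -1.4142 or t = 1.4142 or t = 2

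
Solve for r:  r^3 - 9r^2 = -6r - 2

Rearrange: r^3 - 9r^2 + 6r + 2 = 0.
Possible rational roots are divisors of 2. Testing r = 1 gives 0, so (r - 1) is a factor.
Divide: r^3 - 9r^2 + 6r + 2 = (r - 1)(r^2 - 8r - 2).
Apply the quadratic formula to r^2 - 8r - 2 = 0: r = (8 +/- sqrt(72))/2, i.e. r ~= 8.2426 or r ~= -0.2426.

r = -0.2426 or r = 1 or r = 8.2426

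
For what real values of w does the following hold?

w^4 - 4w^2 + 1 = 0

w = -1.9319 or w = -0.5176 or w = 0.5176 or w = 1.9319

Let u = w^2. The equation becomes u^2 - 4u + 1 = 0.
By the quadratic formula, u = sqrt(3) + 2 or u = 2 - sqrt(3).
w^2 = sqrt(3) + 2 gives w = +/-sqrt(sqrt(3) + 2) ~= +/-1.9319.
w^2 = 2 - sqrt(3) gives w = +/-sqrt(2 - sqrt(3)) ~= +/-0.5176.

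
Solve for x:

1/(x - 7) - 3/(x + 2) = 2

Multiply both sides by (x - 7)(x + 2):
(x + 2) - 3(x - 7) = 2(x - 7)(x + 2).
Expand and collect terms: 2x² - 8x - 51 = 0.
By the quadratic formula, x = (8 ± √472) / 4, so x ≈ 7.4314 or x ≈ -3.4314.
Neither value makes a denominator zero (x ≠ 7, x ≠ -2), so both are valid.

x = -3.4314 or x = 7.4314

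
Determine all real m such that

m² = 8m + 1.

Rearrange to standard form: m² - 8m - 1 = 0.
Discriminant: (-8)² − 4·1·(-1) = 68.
Quadratic formula: m = (8 ± √68) / 2.
So m = 4 + √(17) ≈ 8.1231 or m = 4 - √(17) ≈ -0.1231.

m = -0.1231 or m = 8.1231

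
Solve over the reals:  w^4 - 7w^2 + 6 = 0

Let u = w^2. The equation becomes u^2 - 7u + 6 = 0.
Factor: (u - 6)(u - 1) = 0, so u = 6 or u = 1.
w^2 = 6 gives w = +/-sqrt(6) ~= +/-2.4495.
w^2 = 1 gives w = +/-1.

w = -2.4495 or w = -1 or w = 1 or w = 2.4495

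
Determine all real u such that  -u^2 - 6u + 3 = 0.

Discriminant: (-6)^2 - 4*(-1)*3 = 48.
Quadratic formula: u = (6 +/- sqrt(48)) / (-2).
So u = -2*sqrt(3) - 3 ~= -6.4641 or u = -3 + 2*sqrt(3) ~= 0.4641.

u = -6.4641 or u = 0.4641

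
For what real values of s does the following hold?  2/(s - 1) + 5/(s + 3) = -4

Multiply both sides by (s - 1)(s + 3):
2(s + 3) + 5(s - 1) = -4(s - 1)(s + 3).
Expand and collect terms: -4s² - 15s + 11 = 0.
By the quadratic formula, s = (15 ± √401) / -8, so s ≈ -4.3781 or s ≈ 0.6281.
Neither value makes a denominator zero (s ≠ 1, s ≠ -3), so both are valid.

s = -4.3781 or s = 0.6281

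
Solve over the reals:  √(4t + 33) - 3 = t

t = 4

Isolate the radical: √(4t + 33) = t + 3.
Square both sides: 4t + 33 = (t + 3)².
Expand and rearrange: t² + 2t - 24 = 0.
Solving gives t = 4 or t = -6.
Check each candidate in the original equation:
  t = 4: √(49) = 7, while t + 3 = 7 — valid.
  t = -6: √(9) = 3, while t + 3 = -3 — extraneous.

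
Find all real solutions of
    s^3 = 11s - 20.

s = -4

Rearrange: s^3 - 11s + 20 = 0.
Possible rational roots are divisors of 20. Testing s = -4 gives 0, so (s + 4) is a factor.
Divide: s^3 - 11s + 20 = (s + 4)(s^2 - 4s + 5).
The quadratic s^2 - 4s + 5 has discriminant -4 < 0, so no further real roots.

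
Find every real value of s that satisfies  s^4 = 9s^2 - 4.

Let u = s^2. The equation becomes u^2 - 9u + 4 = 0.
By the quadratic formula, u = sqrt(65)/2 + 9/2 or u = 9/2 - sqrt(65)/2.
s^2 = sqrt(65)/2 + 9/2 gives s = +/-sqrt(sqrt(65)/2 + 9/2) ~= +/-2.9208.
s^2 = 9/2 - sqrt(65)/2 gives s = +/-sqrt(9/2 - sqrt(65)/2) ~= +/-0.6847.

s = -2.9208 or s = -0.6847 or s = 0.6847 or s = 2.9208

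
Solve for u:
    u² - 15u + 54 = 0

Factor: (u - 6)(u - 9) = 0.
So u = 6 or u = 9.

u = 6 or u = 9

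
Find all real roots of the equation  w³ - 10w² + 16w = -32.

Rearrange: w³ - 10w² + 16w + 32 = 0.
Possible rational roots are divisors of 32. Testing w = 4 gives 0, so (w - 4) is a factor.
Divide: w³ - 10w² + 16w + 32 = (w - 4)(w² - 6w - 8).
Apply the quadratic formula to w² - 6w - 8 = 0: w = (6 ± √68)/2, i.e. w ≈ 7.1231 or w ≈ -1.1231.

w = -1.1231 or w = 4 or w = 7.1231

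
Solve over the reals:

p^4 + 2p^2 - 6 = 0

p = -1.2829 or p = 1.2829

Let u = p^2. The equation becomes u^2 + 2u - 6 = 0.
By the quadratic formula, u = -1 + sqrt(7) or u = -sqrt(7) - 1.
p^2 = -1 + sqrt(7) gives p = +/-sqrt(-1 + sqrt(7)) ~= +/-1.2829.
p^2 = -sqrt(7) - 1 < 0 has no real solution.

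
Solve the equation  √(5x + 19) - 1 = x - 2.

Isolate the radical: √(5x + 19) = x - 1.
Square both sides: 5x + 19 = (x - 1)².
Expand and rearrange: x² - 7x - 18 = 0.
Solving gives x = 9 or x = -2.
Check each candidate in the original equation:
  x = 9: √(64) = 8, while x - 1 = 8 — valid.
  x = -2: √(9) = 3, while x - 1 = -3 — extraneous.

x = 9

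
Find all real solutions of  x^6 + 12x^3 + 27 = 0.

Let u = x^3. The equation becomes u^2 + 12u + 27 = 0.
Factor: (u + 9)(u + 3) = 0, so u = -9 or u = -3.
x^3 = -9 gives x = -(9)^(1/3) ~= -2.0801.
x^3 = -3 gives x = -(3)^(1/3) ~= -1.4422.

x = -2.0801 or x = -1.4422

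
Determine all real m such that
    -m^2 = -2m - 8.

Bring every term to one side: -m^2 + 2m + 8 = 0.
Factor: -1(m - 4)(m + 2) = 0.
So m = 4 or m = -2.

m = -2 or m = 4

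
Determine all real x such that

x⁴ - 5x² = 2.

Let u = x². The equation becomes u² - 5u - 2 = 0.
By the quadratic formula, u = 5/2 + √(33)/2 or u = 5/2 - √(33)/2.
x² = 5/2 + √(33)/2 gives x = ±√(5/2 + √(33)/2) ≈ ±2.3178.
x² = 5/2 - √(33)/2 < 0 has no real solution.

x = -2.3178 or x = 2.3178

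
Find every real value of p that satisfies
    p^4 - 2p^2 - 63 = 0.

p = -3 or p = 3

Let u = p^2. The equation becomes u^2 - 2u - 63 = 0.
Factor: (u - 9)(u + 7) = 0, so u = 9 or u = -7.
p^2 = 9 gives p = +/-3.
p^2 = -7 < 0 has no real solution.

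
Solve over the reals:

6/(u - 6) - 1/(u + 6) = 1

u = -6.6788 or u = 11.6788

Multiply both sides by (u - 6)(u + 6):
6(u + 6) - (u - 6) = (u - 6)(u + 6).
Expand and collect terms: u^2 - 5u - 78 = 0.
By the quadratic formula, u = (5 +/- sqrt(337)) / 2, so u ~= 11.6788 or u ~= -6.6788.
Neither value makes a denominator zero (u != 6, u != -6), so both are valid.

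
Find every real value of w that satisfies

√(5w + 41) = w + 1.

w = 8

Square both sides: 5w + 41 = (w + 1)².
Expand and rearrange: w² - 3w - 40 = 0.
Solving gives w = 8 or w = -5.
Check each candidate in the original equation:
  w = 8: √(81) = 9, while w + 1 = 9 — valid.
  w = -5: √(16) = 4, while w + 1 = -4 — extraneous.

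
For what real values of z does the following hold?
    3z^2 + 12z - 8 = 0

z = -4.582 or z = 0.582

Discriminant: (12)^2 - 4*3*(-8) = 240.
Quadratic formula: z = (-12 +/- sqrt(240)) / 6.
So z = -2 + 2*sqrt(15)/3 ~= 0.582 or z = -2*sqrt(15)/3 - 2 ~= -4.582.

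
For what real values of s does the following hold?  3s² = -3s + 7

Rearrange to standard form: 3s² + 3s - 7 = 0.
Discriminant: (3)² − 4·3·(-7) = 93.
Quadratic formula: s = (-3 ± √93) / 6.
So s = -1/2 + √(93)/6 ≈ 1.1073 or s = -√(93)/6 - 1/2 ≈ -2.1073.

s = -2.1073 or s = 1.1073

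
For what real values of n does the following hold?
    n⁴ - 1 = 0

Let u = n². The equation becomes u² - 1 = 0.
Factor: (u - 1)(u + 1) = 0, so u = 1 or u = -1.
n² = 1 gives n = ±1.
n² = -1 < 0 has no real solution.

n = -1 or n = 1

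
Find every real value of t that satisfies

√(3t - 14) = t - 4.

t = 5 or t = 6

Square both sides: 3t - 14 = (t - 4)².
Expand and rearrange: t² - 11t + 30 = 0.
Solving gives t = 6 or t = 5.
Check each candidate in the original equation:
  t = 6: √(4) = 2, while t - 4 = 2 — valid.
  t = 5: √(1) = 1, while t - 4 = 1 — valid.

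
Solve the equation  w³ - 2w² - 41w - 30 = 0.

w = -5 or w = -0.772 or w = 7.772

Possible rational roots are divisors of -30. Testing w = -5 gives 0, so (w + 5) is a factor.
Divide: w³ - 2w² - 41w - 30 = (w + 5)(w² - 7w - 6).
Apply the quadratic formula to w² - 7w - 6 = 0: w = (7 ± √73)/2, i.e. w ≈ 7.772 or w ≈ -0.772.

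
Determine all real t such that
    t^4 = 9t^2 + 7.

t = -3.1177 or t = 3.1177

Let u = t^2. The equation becomes u^2 - 9u - 7 = 0.
By the quadratic formula, u = 9/2 + sqrt(109)/2 or u = 9/2 - sqrt(109)/2.
t^2 = 9/2 + sqrt(109)/2 gives t = +/-sqrt(9/2 + sqrt(109)/2) ~= +/-3.1177.
t^2 = 9/2 - sqrt(109)/2 < 0 has no real solution.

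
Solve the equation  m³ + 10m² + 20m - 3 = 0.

Possible rational roots are divisors of -3. Testing m = -3 gives 0, so (m + 3) is a factor.
Divide: m³ + 10m² + 20m - 3 = (m + 3)(m² + 7m - 1).
Apply the quadratic formula to m² + 7m - 1 = 0: m = (-7 ± √53)/2, i.e. m ≈ 0.1401 or m ≈ -7.1401.

m = -7.1401 or m = -3 or m = 0.1401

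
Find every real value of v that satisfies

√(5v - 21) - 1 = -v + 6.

Isolate the radical: √(5v - 21) = -v + 7.
Square both sides: 5v - 21 = (-v + 7)².
Expand and rearrange: v² - 19v + 70 = 0.
Solving gives v = 14 or v = 5.
Check each candidate in the original equation:
  v = 14: √(49) = 7, while -v + 7 = -7 — extraneous.
  v = 5: √(4) = 2, while -v + 7 = 2 — valid.

v = 5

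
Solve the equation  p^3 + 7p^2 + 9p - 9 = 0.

Possible rational roots are divisors of -9. Testing p = -3 gives 0, so (p + 3) is a factor.
Divide: p^3 + 7p^2 + 9p - 9 = (p + 3)(p^2 + 4p - 3).
Apply the quadratic formula to p^2 + 4p - 3 = 0: p = (-4 +/- sqrt(28))/2, i.e. p ~= 0.6458 or p ~= -4.6458.

p = -4.6458 or p = -3 or p = 0.6458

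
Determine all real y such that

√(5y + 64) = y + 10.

Square both sides: 5y + 64 = (y + 10)².
Expand and rearrange: y² + 15y + 36 = 0.
Solving gives y = -3 or y = -12.
Check each candidate in the original equation:
  y = -3: √(49) = 7, while y + 10 = 7 — valid.
  y = -12: √(4) = 2, while y + 10 = -2 — extraneous.

y = -3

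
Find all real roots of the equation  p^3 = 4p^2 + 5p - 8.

Rearrange: p^3 - 4p^2 - 5p + 8 = 0.
Possible rational roots are divisors of 8. Testing p = 1 gives 0, so (p - 1) is a factor.
Divide: p^3 - 4p^2 - 5p + 8 = (p - 1)(p^2 - 3p - 8).
Apply the quadratic formula to p^2 - 3p - 8 = 0: p = (3 +/- sqrt(41))/2, i.e. p ~= 4.7016 or p ~= -1.7016.

p = -1.7016 or p = 1 or p = 4.7016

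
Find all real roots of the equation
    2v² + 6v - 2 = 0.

v = -3.3028 or v = 0.3028

Discriminant: (6)² − 4·2·(-2) = 52.
Quadratic formula: v = (-6 ± √52) / 4.
So v = -3/2 + √(13)/2 ≈ 0.3028 or v = -√(13)/2 - 3/2 ≈ -3.3028.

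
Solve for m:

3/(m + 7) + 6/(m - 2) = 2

Multiply both sides by (m + 7)(m - 2):
3(m - 2) + 6(m + 7) = 2(m + 7)(m - 2).
Expand and collect terms: 2m² + m - 64 = 0.
By the quadratic formula, m = (-1 ± √513) / 4, so m ≈ 5.4124 or m ≈ -5.9124.
Neither value makes a denominator zero (m ≠ -7, m ≠ 2), so both are valid.

m = -5.9124 or m = 5.4124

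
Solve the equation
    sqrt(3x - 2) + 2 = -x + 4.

x = 1

Isolate the radical: sqrt(3x - 2) = -x + 2.
Square both sides: 3x - 2 = (-x + 2)^2.
Expand and rearrange: x^2 - 7x + 6 = 0.
Solving gives x = 6 or x = 1.
Check each candidate in the original equation:
  x = 6: sqrt(16) = 4, while -x + 2 = -4 — extraneous.
  x = 1: sqrt(1) = 1, while -x + 2 = 1 — valid.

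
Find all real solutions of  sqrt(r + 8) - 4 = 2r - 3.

Isolate the radical: sqrt(r + 8) = 2r + 1.
Square both sides: r + 8 = (2r + 1)^2.
Expand and rearrange: 4r^2 + 3r - 7 = 0.
Solving gives r = 1 or r = -1.75.
Check each candidate in the original equation:
  r = 1: sqrt(9) = 3, while 2r + 1 = 3 — valid.
  r = -1.75: sqrt(6.25) = 2.5, while 2r + 1 = -2.5 — extraneous.

r = 1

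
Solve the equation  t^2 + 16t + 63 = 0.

Factor: (t + 9)(t + 7) = 0.
So t = -9 or t = -7.

t = -9 or t = -7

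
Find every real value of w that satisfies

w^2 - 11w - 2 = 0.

w = -0.1789 or w = 11.1789

Discriminant: (-11)^2 - 4*1*(-2) = 129.
Quadratic formula: w = (11 +/- sqrt(129)) / 2.
So w = 11/2 + sqrt(129)/2 ~= 11.1789 or w = 11/2 - sqrt(129)/2 ~= -0.1789.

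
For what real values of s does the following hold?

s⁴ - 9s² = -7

s = -2.8531 or s = -0.9273 or s = 0.9273 or s = 2.8531

Let u = s². The equation becomes u² - 9u + 7 = 0.
By the quadratic formula, u = √(53)/2 + 9/2 or u = 9/2 - √(53)/2.
s² = √(53)/2 + 9/2 gives s = ±√(√(53)/2 + 9/2) ≈ ±2.8531.
s² = 9/2 - √(53)/2 gives s = ±√(9/2 - √(53)/2) ≈ ±0.9273.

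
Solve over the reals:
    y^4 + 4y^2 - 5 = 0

Let u = y^2. The equation becomes u^2 + 4u - 5 = 0.
Factor: (u + 5)(u - 1) = 0, so u = -5 or u = 1.
y^2 = -5 < 0 has no real solution.
y^2 = 1 gives y = +/-1.

y = -1 or y = 1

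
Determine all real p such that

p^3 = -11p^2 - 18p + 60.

p = -7.5826 or p = -5 or p = 1.5826

Rearrange: p^3 + 11p^2 + 18p - 60 = 0.
Possible rational roots are divisors of -60. Testing p = -5 gives 0, so (p + 5) is a factor.
Divide: p^3 + 11p^2 + 18p - 60 = (p + 5)(p^2 + 6p - 12).
Apply the quadratic formula to p^2 + 6p - 12 = 0: p = (-6 +/- sqrt(84))/2, i.e. p ~= 1.5826 or p ~= -7.5826.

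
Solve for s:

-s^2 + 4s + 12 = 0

Factor: -1(s - 6)(s + 2) = 0.
So s = 6 or s = -2.

s = -2 or s = 6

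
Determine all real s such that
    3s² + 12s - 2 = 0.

Discriminant: (12)² − 4·3·(-2) = 168.
Quadratic formula: s = (-12 ± √168) / 6.
So s = -2 + √(42)/3 ≈ 0.1602 or s = -√(42)/3 - 2 ≈ -4.1602.

s = -4.1602 or s = 0.1602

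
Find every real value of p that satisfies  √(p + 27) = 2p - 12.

Square both sides: p + 27 = (2p - 12)².
Expand and rearrange: 4p² - 49p + 117 = 0.
Solving gives p = 9 or p = 3.25.
Check each candidate in the original equation:
  p = 9: √(36) = 6, while 2p - 12 = 6 — valid.
  p = 3.25: √(30.25) = 5.5, while 2p - 12 = -5.5 — extraneous.

p = 9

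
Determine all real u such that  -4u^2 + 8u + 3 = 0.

u = -0.3229 or u = 2.3229

Discriminant: (8)^2 - 4*(-4)*3 = 112.
Quadratic formula: u = (-8 +/- sqrt(112)) / (-8).
So u = 1 - sqrt(7)/2 ~= -0.3229 or u = 1 + sqrt(7)/2 ~= 2.3229.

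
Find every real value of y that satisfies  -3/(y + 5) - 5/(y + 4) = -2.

y = -4.6794 or y = -0.3206

Multiply both sides by (y + 5)(y + 4):
-3(y + 4) - 5(y + 5) = -2(y + 5)(y + 4).
Expand and collect terms: -2y² - 10y - 3 = 0.
By the quadratic formula, y = (10 ± √76) / -4, so y ≈ -4.6794 or y ≈ -0.3206.
Neither value makes a denominator zero (y ≠ -5, y ≠ -4), so both are valid.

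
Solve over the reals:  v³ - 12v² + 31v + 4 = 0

Possible rational roots are divisors of 4. Testing v = 4 gives 0, so (v - 4) is a factor.
Divide: v³ - 12v² + 31v + 4 = (v - 4)(v² - 8v - 1).
Apply the quadratic formula to v² - 8v - 1 = 0: v = (8 ± √68)/2, i.e. v ≈ 8.1231 or v ≈ -0.1231.

v = -0.1231 or v = 4 or v = 8.1231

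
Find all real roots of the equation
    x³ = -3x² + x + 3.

x = -3 or x = -1 or x = 1

Rearrange: x³ + 3x² - x - 3 = 0.
Possible rational roots are divisors of -3. Testing x = -1 gives 0, so (x + 1) is a factor.
Divide: x³ + 3x² - x - 3 = (x + 1)(x² + 2x - 3).
Factor the quadratic: x = 1 or x = -3.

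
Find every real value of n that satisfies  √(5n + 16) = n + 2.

n = 4

Square both sides: 5n + 16 = (n + 2)².
Expand and rearrange: n² - n - 12 = 0.
Solving gives n = 4 or n = -3.
Check each candidate in the original equation:
  n = 4: √(36) = 6, while n + 2 = 6 — valid.
  n = -3: √(1) = 1, while n + 2 = -1 — extraneous.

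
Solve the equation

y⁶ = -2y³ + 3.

y = -1.4422 or y = 1

Let u = y³. The equation becomes u² + 2u - 3 = 0.
Factor: (u + 3)(u - 1) = 0, so u = -3 or u = 1.
y³ = -3 gives y = -∛(3) ≈ -1.4422.
y³ = 1 gives y = 1.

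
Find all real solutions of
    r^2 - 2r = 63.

Bring every term to one side: r^2 - 2r - 63 = 0.
Factor: (r + 7)(r - 9) = 0.
So r = -7 or r = 9.

r = -7 or r = 9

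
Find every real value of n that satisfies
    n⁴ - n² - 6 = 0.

Let u = n². The equation becomes u² - u - 6 = 0.
Factor: (u - 3)(u + 2) = 0, so u = 3 or u = -2.
n² = 3 gives n = ±√(3) ≈ ±1.7321.
n² = -2 < 0 has no real solution.

n = -1.7321 or n = 1.7321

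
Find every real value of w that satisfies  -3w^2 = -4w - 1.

Rearrange to standard form: -3w^2 + 4w + 1 = 0.
Discriminant: (4)^2 - 4*(-3)*1 = 28.
Quadratic formula: w = (-4 +/- sqrt(28)) / (-6).
So w = 2/3 - sqrt(7)/3 ~= -0.2153 or w = 2/3 + sqrt(7)/3 ~= 1.5486.

w = -0.2153 or w = 1.5486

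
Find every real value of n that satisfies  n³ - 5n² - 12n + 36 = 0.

n = -3 or n = 2 or n = 6

Possible rational roots are divisors of 36. Testing n = -3 gives 0, so (n + 3) is a factor.
Divide: n³ - 5n² - 12n + 36 = (n + 3)(n² - 8n + 12).
Factor the quadratic: n = 6 or n = 2.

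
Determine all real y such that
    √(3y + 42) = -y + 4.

Square both sides: 3y + 42 = (-y + 4)².
Expand and rearrange: y² - 11y - 26 = 0.
Solving gives y = 13 or y = -2.
Check each candidate in the original equation:
  y = 13: √(81) = 9, while -y + 4 = -9 — extraneous.
  y = -2: √(36) = 6, while -y + 4 = 6 — valid.

y = -2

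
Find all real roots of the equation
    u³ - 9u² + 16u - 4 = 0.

u = 0.2984 or u = 2 or u = 6.7016

Possible rational roots are divisors of -4. Testing u = 2 gives 0, so (u - 2) is a factor.
Divide: u³ - 9u² + 16u - 4 = (u - 2)(u² - 7u + 2).
Apply the quadratic formula to u² - 7u + 2 = 0: u = (7 ± √41)/2, i.e. u ≈ 6.7016 or u ≈ 0.2984.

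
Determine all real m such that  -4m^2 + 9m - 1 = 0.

Discriminant: (9)^2 - 4*(-4)*(-1) = 65.
Quadratic formula: m = (-9 +/- sqrt(65)) / (-8).
So m = 9/8 - sqrt(65)/8 ~= 0.1172 or m = sqrt(65)/8 + 9/8 ~= 2.1328.

m = 0.1172 or m = 2.1328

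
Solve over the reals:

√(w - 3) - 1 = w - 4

Isolate the radical: √(w - 3) = w - 3.
Square both sides: w - 3 = (w - 3)².
Expand and rearrange: w² - 7w + 12 = 0.
Solving gives w = 4 or w = 3.
Check each candidate in the original equation:
  w = 4: √(1) = 1, while w - 3 = 1 — valid.
  w = 3: √(0) = 0, while w - 3 = 0 — valid.

w = 3 or w = 4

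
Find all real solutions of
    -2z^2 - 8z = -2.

Rearrange to standard form: -2z^2 - 8z + 2 = 0.
Discriminant: (-8)^2 - 4*(-2)*2 = 80.
Quadratic formula: z = (8 +/- sqrt(80)) / (-4).
So z = -sqrt(5) - 2 ~= -4.2361 or z = -2 + sqrt(5) ~= 0.2361.

z = -4.2361 or z = 0.2361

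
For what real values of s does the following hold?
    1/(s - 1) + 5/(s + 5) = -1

Multiply both sides by (s - 1)(s + 5):
(s + 5) + 5(s - 1) = -(s - 1)(s + 5).
Expand and collect terms: -s² - 10s + 5 = 0.
By the quadratic formula, s = (10 ± √120) / -2, so s ≈ -10.4772 or s ≈ 0.4772.
Neither value makes a denominator zero (s ≠ 1, s ≠ -5), so both are valid.

s = -10.4772 or s = 0.4772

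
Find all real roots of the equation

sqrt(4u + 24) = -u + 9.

Square both sides: 4u + 24 = (-u + 9)^2.
Expand and rearrange: u^2 - 22u + 57 = 0.
Solving gives u = 19 or u = 3.
Check each candidate in the original equation:
  u = 19: sqrt(100) = 10, while -u + 9 = -10 — extraneous.
  u = 3: sqrt(36) = 6, while -u + 9 = 6 — valid.

u = 3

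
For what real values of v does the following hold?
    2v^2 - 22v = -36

v = 2 or v = 9

Bring every term to one side: 2v^2 - 22v + 36 = 0.
Factor: 2(v - 9)(v - 2) = 0.
So v = 9 or v = 2.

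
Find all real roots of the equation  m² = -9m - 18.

m = -6 or m = -3

Bring every term to one side: m² + 9m + 18 = 0.
Factor: (m + 3)(m + 6) = 0.
So m = -3 or m = -6.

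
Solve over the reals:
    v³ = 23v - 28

Rearrange: v³ - 23v + 28 = 0.
Possible rational roots are divisors of 28. Testing v = 4 gives 0, so (v - 4) is a factor.
Divide: v³ - 23v + 28 = (v - 4)(v² + 4v - 7).
Apply the quadratic formula to v² + 4v - 7 = 0: v = (-4 ± √44)/2, i.e. v ≈ 1.3166 or v ≈ -5.3166.

v = -5.3166 or v = 1.3166 or v = 4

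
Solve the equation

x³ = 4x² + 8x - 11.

Rearrange: x³ - 4x² - 8x + 11 = 0.
Possible rational roots are divisors of 11. Testing x = 1 gives 0, so (x - 1) is a factor.
Divide: x³ - 4x² - 8x + 11 = (x - 1)(x² - 3x - 11).
Apply the quadratic formula to x² - 3x - 11 = 0: x = (3 ± √53)/2, i.e. x ≈ 5.1401 or x ≈ -2.1401.

x = -2.1401 or x = 1 or x = 5.1401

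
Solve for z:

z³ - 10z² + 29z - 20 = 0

Possible rational roots are divisors of -20. Testing z = 4 gives 0, so (z - 4) is a factor.
Divide: z³ - 10z² + 29z - 20 = (z - 4)(z² - 6z + 5).
Factor the quadratic: z = 5 or z = 1.

z = 1 or z = 4 or z = 5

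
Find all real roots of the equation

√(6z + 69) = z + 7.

z = 2

Square both sides: 6z + 69 = (z + 7)².
Expand and rearrange: z² + 8z - 20 = 0.
Solving gives z = 2 or z = -10.
Check each candidate in the original equation:
  z = 2: √(81) = 9, while z + 7 = 9 — valid.
  z = -10: √(9) = 3, while z + 7 = -3 — extraneous.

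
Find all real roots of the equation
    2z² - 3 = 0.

Discriminant: (0)² − 4·2·(-3) = 24.
Quadratic formula: z = (0 ± √24) / 4.
So z = √(6)/2 ≈ 1.2247 or z = -√(6)/2 ≈ -1.2247.

z = -1.2247 or z = 1.2247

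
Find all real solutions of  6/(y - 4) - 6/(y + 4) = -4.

Multiply both sides by (y - 4)(y + 4):
6(y + 4) - 6(y - 4) = -4(y - 4)(y + 4).
Expand and collect terms: -4y² + 16 = 0.
Factor or apply the quadratic formula: y = -2 or y = 2.
Neither value makes a denominator zero (y ≠ 4, y ≠ -4), so both are valid.

y = -2 or y = 2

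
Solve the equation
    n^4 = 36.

n = -2.4495 or n = 2.4495

Let u = n^2. The equation becomes u^2 - 36 = 0.
Factor: (u + 6)(u - 6) = 0, so u = -6 or u = 6.
n^2 = -6 < 0 has no real solution.
n^2 = 6 gives n = +/-sqrt(6) ~= +/-2.4495.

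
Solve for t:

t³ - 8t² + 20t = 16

Rearrange: t³ - 8t² + 20t - 16 = 0.
Possible rational roots are divisors of -16. Testing t = 4 gives 0, so (t - 4) is a factor.
Divide: t³ - 8t² + 20t - 16 = (t - 4)(t² - 4t + 4).
The quadratic has the repeated root t = 2.

t = 2 or t = 4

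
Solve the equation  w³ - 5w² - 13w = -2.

Rearrange: w³ - 5w² - 13w + 2 = 0.
Possible rational roots are divisors of 2. Testing w = -2 gives 0, so (w + 2) is a factor.
Divide: w³ - 5w² - 13w + 2 = (w + 2)(w² - 7w + 1).
Apply the quadratic formula to w² - 7w + 1 = 0: w = (7 ± √45)/2, i.e. w ≈ 6.8541 or w ≈ 0.1459.

w = -2 or w = 0.1459 or w = 6.8541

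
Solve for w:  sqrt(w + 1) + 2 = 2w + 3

Isolate the radical: sqrt(w + 1) = 2w + 1.
Square both sides: w + 1 = (2w + 1)^2.
Expand and rearrange: 4w^2 + 3w = 0.
Solving gives w = 0 or w = -0.75.
Check each candidate in the original equation:
  w = 0: sqrt(1) = 1, while 2w + 1 = 1 — valid.
  w = -0.75: sqrt(0.25) = 0.5, while 2w + 1 = -0.5 — extraneous.

w = 0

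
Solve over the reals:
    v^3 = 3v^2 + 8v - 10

Rearrange: v^3 - 3v^2 - 8v + 10 = 0.
Possible rational roots are divisors of 10. Testing v = 1 gives 0, so (v - 1) is a factor.
Divide: v^3 - 3v^2 - 8v + 10 = (v - 1)(v^2 - 2v - 10).
Apply the quadratic formula to v^2 - 2v - 10 = 0: v = (2 +/- sqrt(44))/2, i.e. v ~= 4.3166 or v ~= -2.3166.

v = -2.3166 or v = 1 or v = 4.3166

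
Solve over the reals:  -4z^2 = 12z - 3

Rearrange to standard form: -4z^2 - 12z + 3 = 0.
Discriminant: (-12)^2 - 4*(-4)*3 = 192.
Quadratic formula: z = (12 +/- sqrt(192)) / (-8).
So z = -sqrt(3) - 3/2 ~= -3.2321 or z = -3/2 + sqrt(3) ~= 0.2321.

z = -3.2321 or z = 0.2321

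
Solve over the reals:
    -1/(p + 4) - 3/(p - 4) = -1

p = -3.2915 or p = 7.2915

Multiply both sides by (p + 4)(p - 4):
-(p - 4) - 3(p + 4) = -(p + 4)(p - 4).
Expand and collect terms: -p^2 + 4p + 24 = 0.
By the quadratic formula, p = (-4 +/- sqrt(112)) / -2, so p ~= -3.2915 or p ~= 7.2915.
Neither value makes a denominator zero (p != -4, p != 4), so both are valid.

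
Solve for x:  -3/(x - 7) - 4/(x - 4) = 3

x = 2.3057 or x = 6.3609

Multiply both sides by (x - 7)(x - 4):
-3(x - 4) - 4(x - 7) = 3(x - 7)(x - 4).
Expand and collect terms: 3x² - 26x + 44 = 0.
By the quadratic formula, x = (26 ± √148) / 6, so x ≈ 6.3609 or x ≈ 2.3057.
Neither value makes a denominator zero (x ≠ 7, x ≠ 4), so both are valid.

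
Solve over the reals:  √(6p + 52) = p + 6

Square both sides: 6p + 52 = (p + 6)².
Expand and rearrange: p² + 6p - 16 = 0.
Solving gives p = 2 or p = -8.
Check each candidate in the original equation:
  p = 2: √(64) = 8, while p + 6 = 8 — valid.
  p = -8: √(4) = 2, while p + 6 = -2 — extraneous.

p = 2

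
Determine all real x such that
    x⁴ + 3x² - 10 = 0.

Let u = x². The equation becomes u² + 3u - 10 = 0.
Factor: (u - 2)(u + 5) = 0, so u = 2 or u = -5.
x² = 2 gives x = ±√(2) ≈ ±1.4142.
x² = -5 < 0 has no real solution.

x = -1.4142 or x = 1.4142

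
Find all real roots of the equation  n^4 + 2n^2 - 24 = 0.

Let u = n^2. The equation becomes u^2 + 2u - 24 = 0.
Factor: (u - 4)(u + 6) = 0, so u = 4 or u = -6.
n^2 = 4 gives n = +/-2.
n^2 = -6 < 0 has no real solution.

n = -2 or n = 2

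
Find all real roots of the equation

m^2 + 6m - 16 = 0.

Factor: (m + 8)(m - 2) = 0.
So m = -8 or m = 2.

m = -8 or m = 2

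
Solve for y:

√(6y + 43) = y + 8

Square both sides: 6y + 43 = (y + 8)².
Expand and rearrange: y² + 10y + 21 = 0.
Solving gives y = -3 or y = -7.
Check each candidate in the original equation:
  y = -3: √(25) = 5, while y + 8 = 5 — valid.
  y = -7: √(1) = 1, while y + 8 = 1 — valid.

y = -7 or y = -3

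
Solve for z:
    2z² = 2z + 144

Bring every term to one side: 2z² - 2z - 144 = 0.
Factor: 2(z - 9)(z + 8) = 0.
So z = 9 or z = -8.

z = -8 or z = 9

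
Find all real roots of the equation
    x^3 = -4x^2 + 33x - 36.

Rearrange: x^3 + 4x^2 - 33x + 36 = 0.
Possible rational roots are divisors of 36. Testing x = 3 gives 0, so (x - 3) is a factor.
Divide: x^3 + 4x^2 - 33x + 36 = (x - 3)(x^2 + 7x - 12).
Apply the quadratic formula to x^2 + 7x - 12 = 0: x = (-7 +/- sqrt(97))/2, i.e. x ~= 1.4244 or x ~= -8.4244.

x = -8.4244 or x = 1.4244 or x = 3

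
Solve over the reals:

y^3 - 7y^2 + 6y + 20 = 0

Possible rational roots are divisors of 20. Testing y = 5 gives 0, so (y - 5) is a factor.
Divide: y^3 - 7y^2 + 6y + 20 = (y - 5)(y^2 - 2y - 4).
Apply the quadratic formula to y^2 - 2y - 4 = 0: y = (2 +/- sqrt(20))/2, i.e. y ~= 3.2361 or y ~= -1.2361.

y = -1.2361 or y = 3.2361 or y = 5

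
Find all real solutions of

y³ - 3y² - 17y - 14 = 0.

Possible rational roots are divisors of -14. Testing y = -2 gives 0, so (y + 2) is a factor.
Divide: y³ - 3y² - 17y - 14 = (y + 2)(y² - 5y - 7).
Apply the quadratic formula to y² - 5y - 7 = 0: y = (5 ± √53)/2, i.e. y ≈ 6.1401 or y ≈ -1.1401.

y = -2 or y = -1.1401 or y = 6.1401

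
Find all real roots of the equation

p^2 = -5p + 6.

p = -6 or p = 1

Bring every term to one side: p^2 + 5p - 6 = 0.
Factor: (p - 1)(p + 6) = 0.
So p = 1 or p = -6.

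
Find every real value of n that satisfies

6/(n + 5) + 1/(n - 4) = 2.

Multiply both sides by (n + 5)(n - 4):
6(n - 4) + (n + 5) = 2(n + 5)(n - 4).
Expand and collect terms: 2n^2 - 5n - 21 = 0.
By the quadratic formula, n = (5 +/- sqrt(193)) / 4, so n ~= 4.7231 or n ~= -2.2231.
Neither value makes a denominator zero (n != -5, n != 4), so both are valid.

n = -2.2231 or n = 4.7231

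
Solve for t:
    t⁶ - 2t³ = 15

Let u = t³. The equation becomes u² - 2u - 15 = 0.
Factor: (u + 3)(u - 5) = 0, so u = -3 or u = 5.
t³ = -3 gives t = -∛(3) ≈ -1.4422.
t³ = 5 gives t = ∛(5) ≈ 1.71.

t = -1.4422 or t = 1.71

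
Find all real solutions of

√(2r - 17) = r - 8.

r = 9

Square both sides: 2r - 17 = (r - 8)².
Expand and rearrange: r² - 18r + 81 = 0.
This gives the repeated root r = 9.
Check in the original equation:
  r = 9: √(1) = 1, while r - 8 = 1 — valid.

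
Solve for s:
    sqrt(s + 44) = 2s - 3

s = 5

Square both sides: s + 44 = (2s - 3)^2.
Expand and rearrange: 4s^2 - 13s - 35 = 0.
Solving gives s = 5 or s = -1.75.
Check each candidate in the original equation:
  s = 5: sqrt(49) = 7, while 2s - 3 = 7 — valid.
  s = -1.75: sqrt(42.25) = 6.5, while 2s - 3 = -6.5 — extraneous.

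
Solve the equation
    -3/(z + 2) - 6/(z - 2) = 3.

Multiply both sides by (z + 2)(z - 2):
-3(z - 2) - 6(z + 2) = 3(z + 2)(z - 2).
Expand and collect terms: 3z^2 + 9z - 6 = 0.
By the quadratic formula, z = (-9 +/- sqrt(153)) / 6, so z ~= 0.5616 or z ~= -3.5616.
Neither value makes a denominator zero (z != -2, z != 2), so both are valid.

z = -3.5616 or z = 0.5616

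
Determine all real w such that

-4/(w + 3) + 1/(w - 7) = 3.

w = -4.2951 or w = 7.2951

Multiply both sides by (w + 3)(w - 7):
-4(w - 7) + (w + 3) = 3(w + 3)(w - 7).
Expand and collect terms: 3w² - 9w - 94 = 0.
By the quadratic formula, w = (9 ± √1209) / 6, so w ≈ 7.2951 or w ≈ -4.2951.
Neither value makes a denominator zero (w ≠ -3, w ≠ 7), so both are valid.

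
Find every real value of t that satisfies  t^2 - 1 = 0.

t = -1 or t = 1

Factor: (t - 1)(t + 1) = 0.
So t = 1 or t = -1.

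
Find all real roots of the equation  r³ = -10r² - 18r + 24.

Rearrange: r³ + 10r² + 18r - 24 = 0.
Possible rational roots are divisors of -24. Testing r = -4 gives 0, so (r + 4) is a factor.
Divide: r³ + 10r² + 18r - 24 = (r + 4)(r² + 6r - 6).
Apply the quadratic formula to r² + 6r - 6 = 0: r = (-6 ± √60)/2, i.e. r ≈ 0.873 or r ≈ -6.873.

r = -6.873 or r = -4 or r = 0.873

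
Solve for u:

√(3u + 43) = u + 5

u = 2

Square both sides: 3u + 43 = (u + 5)².
Expand and rearrange: u² + 7u - 18 = 0.
Solving gives u = 2 or u = -9.
Check each candidate in the original equation:
  u = 2: √(49) = 7, while u + 5 = 7 — valid.
  u = -9: √(16) = 4, while u + 5 = -4 — extraneous.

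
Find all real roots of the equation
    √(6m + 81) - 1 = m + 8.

Isolate the radical: √(6m + 81) = m + 9.
Square both sides: 6m + 81 = (m + 9)².
Expand and rearrange: m² + 12m = 0.
Solving gives m = 0 or m = -12.
Check each candidate in the original equation:
  m = 0: √(81) = 9, while m + 9 = 9 — valid.
  m = -12: √(9) = 3, while m + 9 = -3 — extraneous.

m = 0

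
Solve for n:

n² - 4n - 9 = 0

n = -1.6056 or n = 5.6056

Discriminant: (-4)² − 4·1·(-9) = 52.
Quadratic formula: n = (4 ± √52) / 2.
So n = 2 + √(13) ≈ 5.6056 or n = 2 - √(13) ≈ -1.6056.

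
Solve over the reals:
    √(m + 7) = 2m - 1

m = 2

Square both sides: m + 7 = (2m - 1)².
Expand and rearrange: 4m² - 5m - 6 = 0.
Solving gives m = 2 or m = -0.75.
Check each candidate in the original equation:
  m = 2: √(9) = 3, while 2m - 1 = 3 — valid.
  m = -0.75: √(6.25) = 2.5, while 2m - 1 = -2.5 — extraneous.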